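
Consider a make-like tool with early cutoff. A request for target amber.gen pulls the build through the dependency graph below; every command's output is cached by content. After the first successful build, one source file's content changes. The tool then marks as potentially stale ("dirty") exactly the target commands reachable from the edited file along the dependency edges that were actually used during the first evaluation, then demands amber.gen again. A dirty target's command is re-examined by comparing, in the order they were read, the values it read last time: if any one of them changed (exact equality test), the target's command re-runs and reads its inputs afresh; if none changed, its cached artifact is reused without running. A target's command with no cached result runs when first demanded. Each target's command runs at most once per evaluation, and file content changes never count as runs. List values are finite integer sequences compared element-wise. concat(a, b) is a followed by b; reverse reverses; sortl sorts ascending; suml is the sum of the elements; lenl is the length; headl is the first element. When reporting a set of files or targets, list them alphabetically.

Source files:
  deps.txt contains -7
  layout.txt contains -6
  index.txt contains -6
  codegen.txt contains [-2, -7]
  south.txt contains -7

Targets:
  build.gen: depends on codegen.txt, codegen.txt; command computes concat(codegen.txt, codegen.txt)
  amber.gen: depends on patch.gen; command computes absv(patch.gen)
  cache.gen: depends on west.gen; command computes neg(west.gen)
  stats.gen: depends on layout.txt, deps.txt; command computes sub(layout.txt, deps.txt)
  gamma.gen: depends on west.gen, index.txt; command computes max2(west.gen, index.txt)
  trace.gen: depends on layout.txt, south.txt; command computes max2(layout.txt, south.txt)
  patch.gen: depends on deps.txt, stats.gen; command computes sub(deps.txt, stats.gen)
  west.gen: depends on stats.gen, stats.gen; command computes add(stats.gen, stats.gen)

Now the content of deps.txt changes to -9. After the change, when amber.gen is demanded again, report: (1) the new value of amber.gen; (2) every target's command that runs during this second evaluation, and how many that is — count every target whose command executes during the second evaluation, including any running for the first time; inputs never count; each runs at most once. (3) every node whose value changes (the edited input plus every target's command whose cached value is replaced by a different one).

Demanding amber.gen again yields 12.
3 target commands run: amber.gen, patch.gen, stats.gen.
The nodes whose values change: amber.gen, deps.txt, patch.gen, stats.gen.

First demand of the output computes:
  stats.gen = sub(-6, -7) = 1
  patch.gen = sub(-7, 1) = -8
  amber.gen = absv(-8) = 8

After the edit, cleaning proceeds:
  stats.gen: a read changed (deps.txt -7->-9) — executes, giving 3.
  patch.gen: a read changed (deps.txt -7->-9; stats.gen 1->3) — executes, giving -12.
  amber.gen: a read changed (patch.gen -8->-12) — executes, giving 12.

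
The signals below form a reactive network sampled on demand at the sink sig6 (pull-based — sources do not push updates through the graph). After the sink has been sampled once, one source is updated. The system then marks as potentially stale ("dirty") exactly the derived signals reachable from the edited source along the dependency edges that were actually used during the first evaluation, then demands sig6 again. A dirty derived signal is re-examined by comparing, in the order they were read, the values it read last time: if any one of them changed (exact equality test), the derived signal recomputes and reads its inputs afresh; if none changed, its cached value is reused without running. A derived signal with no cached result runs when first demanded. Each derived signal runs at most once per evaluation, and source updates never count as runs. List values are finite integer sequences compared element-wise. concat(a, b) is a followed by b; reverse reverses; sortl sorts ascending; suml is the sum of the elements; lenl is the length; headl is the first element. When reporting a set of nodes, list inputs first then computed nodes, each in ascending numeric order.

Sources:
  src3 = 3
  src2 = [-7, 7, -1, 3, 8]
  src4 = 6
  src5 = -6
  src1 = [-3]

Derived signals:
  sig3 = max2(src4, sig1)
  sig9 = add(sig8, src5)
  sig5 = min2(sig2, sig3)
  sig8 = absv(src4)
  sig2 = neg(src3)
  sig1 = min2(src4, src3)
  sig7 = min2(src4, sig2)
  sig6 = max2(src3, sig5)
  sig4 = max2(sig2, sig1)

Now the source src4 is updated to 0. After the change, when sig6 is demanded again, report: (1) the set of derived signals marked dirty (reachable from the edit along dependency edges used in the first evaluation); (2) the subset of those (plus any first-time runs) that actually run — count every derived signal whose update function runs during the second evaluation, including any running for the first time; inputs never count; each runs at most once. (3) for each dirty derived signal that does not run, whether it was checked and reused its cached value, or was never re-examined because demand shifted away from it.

Dirty set: sig1, sig3, sig5, sig6.
Run set: sig1, sig3, sig5 (3 run).
Re-examined without running (cache reused): sig6.
The important point: sig5 recomputes to an identical value, and the output ends up unchanged.

Initial pass — values computed on the first demand:
  sig1 = min2(6, 3) = 3
  sig2 = neg(3) = -3
  sig3 = max2(6, 3) = 6
  sig5 = min2(-3, 6) = -3
  sig6 = max2(3, -3) = 3

Second demand — change propagation:
  sig1: re-runs because src4 6->0; new result 0.
  sig3: re-runs because src4 6->0; sig1 3->0; new result 0.
  sig5: re-runs because sig3 6->0; new result -3 (unchanged).
  sig6: re-examined; everything it read last time is the same (src3 unchanged, sig5 unchanged) — cache 3 kept, no run.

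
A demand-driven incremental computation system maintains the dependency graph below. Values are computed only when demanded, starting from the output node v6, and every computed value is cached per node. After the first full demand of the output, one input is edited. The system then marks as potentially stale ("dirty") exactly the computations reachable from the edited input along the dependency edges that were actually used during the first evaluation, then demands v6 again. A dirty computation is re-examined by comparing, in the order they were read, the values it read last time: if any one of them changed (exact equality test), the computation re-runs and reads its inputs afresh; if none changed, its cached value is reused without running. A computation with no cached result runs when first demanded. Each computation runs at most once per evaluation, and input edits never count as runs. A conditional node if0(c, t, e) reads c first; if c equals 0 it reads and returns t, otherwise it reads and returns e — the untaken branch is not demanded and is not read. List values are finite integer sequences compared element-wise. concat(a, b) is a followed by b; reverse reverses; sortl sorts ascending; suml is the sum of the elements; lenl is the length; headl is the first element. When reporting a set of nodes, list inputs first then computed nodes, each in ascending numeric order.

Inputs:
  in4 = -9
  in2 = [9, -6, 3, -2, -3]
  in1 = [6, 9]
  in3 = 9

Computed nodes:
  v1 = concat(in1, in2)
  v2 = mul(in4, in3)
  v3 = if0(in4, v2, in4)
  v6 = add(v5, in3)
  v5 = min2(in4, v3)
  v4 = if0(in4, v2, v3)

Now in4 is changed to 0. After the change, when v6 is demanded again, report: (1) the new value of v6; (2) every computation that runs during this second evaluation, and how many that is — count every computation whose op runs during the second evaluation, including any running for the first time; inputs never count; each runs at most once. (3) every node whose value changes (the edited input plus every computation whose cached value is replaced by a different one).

First evaluation (everything demanded from the output):
  v3 = if0(in4=-9 -> else branch in4) = -9
  v5 = min2(-9, -9) = -9
  v6 = add(-9, 9) = 0

Propagation after the edit:
  v2: demanded for the first time — runs, produces 0.
  v3: runs — in4 -9->0; in4 -9->0; result 0.
  v5: runs — in4 -9->0; v3 -9->0; result 0.
  v6: runs — v5 -9->0; result 9.

Key observation: a condition flipped, so demand reaches new nodes — v2 runs for the first time.

New value of v6: 9.
Computations that run: v2, v3, v5, v6 — 4 in total.
Values that change: in4, v3, v5, v6.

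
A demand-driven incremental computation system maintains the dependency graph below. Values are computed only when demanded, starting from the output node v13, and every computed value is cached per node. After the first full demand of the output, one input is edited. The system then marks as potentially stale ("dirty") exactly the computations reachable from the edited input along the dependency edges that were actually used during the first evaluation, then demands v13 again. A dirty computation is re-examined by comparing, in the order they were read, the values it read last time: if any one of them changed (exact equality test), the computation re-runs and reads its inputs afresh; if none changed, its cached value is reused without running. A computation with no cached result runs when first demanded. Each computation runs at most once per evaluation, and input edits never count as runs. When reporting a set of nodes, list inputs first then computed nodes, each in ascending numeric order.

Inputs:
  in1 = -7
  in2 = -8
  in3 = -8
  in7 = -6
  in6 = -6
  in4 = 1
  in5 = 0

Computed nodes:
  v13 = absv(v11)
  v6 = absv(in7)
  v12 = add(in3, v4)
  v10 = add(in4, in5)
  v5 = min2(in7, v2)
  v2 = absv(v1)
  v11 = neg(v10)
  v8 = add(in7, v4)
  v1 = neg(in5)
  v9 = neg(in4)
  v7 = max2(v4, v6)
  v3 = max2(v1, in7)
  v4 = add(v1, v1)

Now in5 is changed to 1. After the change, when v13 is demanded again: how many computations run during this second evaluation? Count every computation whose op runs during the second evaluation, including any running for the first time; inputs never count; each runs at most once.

Computations that run: v10, v11, v13 — 3 in total.

First evaluation (everything demanded from the output):
  v10 = add(1, 0) = 1
  v11 = neg(1) = -1
  v13 = absv(-1) = 1

Propagation after the edit:
  v10: runs — in5 0->1; result 2.
  v11: runs — v10 1->2; result -2.
  v13: runs — v11 -1->-2; result 2.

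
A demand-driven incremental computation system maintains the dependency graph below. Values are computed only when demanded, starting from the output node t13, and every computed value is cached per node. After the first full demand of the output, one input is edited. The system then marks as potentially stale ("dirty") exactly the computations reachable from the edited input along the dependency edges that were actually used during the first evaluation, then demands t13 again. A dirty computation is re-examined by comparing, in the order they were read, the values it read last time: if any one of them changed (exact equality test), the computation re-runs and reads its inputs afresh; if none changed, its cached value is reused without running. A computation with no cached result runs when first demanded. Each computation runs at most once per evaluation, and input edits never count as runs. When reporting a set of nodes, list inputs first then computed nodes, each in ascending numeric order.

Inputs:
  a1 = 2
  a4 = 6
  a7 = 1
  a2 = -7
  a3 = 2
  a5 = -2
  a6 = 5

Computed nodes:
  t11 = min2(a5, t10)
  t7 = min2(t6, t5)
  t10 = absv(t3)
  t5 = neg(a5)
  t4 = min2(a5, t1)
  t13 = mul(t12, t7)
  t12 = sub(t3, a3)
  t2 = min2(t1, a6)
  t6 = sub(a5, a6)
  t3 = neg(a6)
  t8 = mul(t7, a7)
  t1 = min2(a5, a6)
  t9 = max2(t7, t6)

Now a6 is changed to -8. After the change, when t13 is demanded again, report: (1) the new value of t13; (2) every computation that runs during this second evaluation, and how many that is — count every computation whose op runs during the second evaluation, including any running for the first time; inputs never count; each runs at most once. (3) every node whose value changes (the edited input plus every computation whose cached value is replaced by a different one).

New value of t13: 12.
Computations that run: t3, t6, t7, t12, t13 — 5 in total.
Values that change: a6, t3, t6, t7, t12, t13.

First evaluation (everything demanded from the output):
  t3 = neg(5) = -5
  t5 = neg(-2) = 2
  t6 = sub(-2, 5) = -7
  t7 = min2(-7, 2) = -7
  t12 = sub(-5, 2) = -7
  t13 = mul(-7, -7) = 49

Propagation after the edit:
  t3: runs — a6 5->-8; result 8.
  t6: runs — a6 5->-8; result 6.
  t7: runs — t6 -7->6; result 2.
  t12: runs — t3 -5->8; result 6.
  t13: runs — t12 -7->6; t7 -7->2; result 12.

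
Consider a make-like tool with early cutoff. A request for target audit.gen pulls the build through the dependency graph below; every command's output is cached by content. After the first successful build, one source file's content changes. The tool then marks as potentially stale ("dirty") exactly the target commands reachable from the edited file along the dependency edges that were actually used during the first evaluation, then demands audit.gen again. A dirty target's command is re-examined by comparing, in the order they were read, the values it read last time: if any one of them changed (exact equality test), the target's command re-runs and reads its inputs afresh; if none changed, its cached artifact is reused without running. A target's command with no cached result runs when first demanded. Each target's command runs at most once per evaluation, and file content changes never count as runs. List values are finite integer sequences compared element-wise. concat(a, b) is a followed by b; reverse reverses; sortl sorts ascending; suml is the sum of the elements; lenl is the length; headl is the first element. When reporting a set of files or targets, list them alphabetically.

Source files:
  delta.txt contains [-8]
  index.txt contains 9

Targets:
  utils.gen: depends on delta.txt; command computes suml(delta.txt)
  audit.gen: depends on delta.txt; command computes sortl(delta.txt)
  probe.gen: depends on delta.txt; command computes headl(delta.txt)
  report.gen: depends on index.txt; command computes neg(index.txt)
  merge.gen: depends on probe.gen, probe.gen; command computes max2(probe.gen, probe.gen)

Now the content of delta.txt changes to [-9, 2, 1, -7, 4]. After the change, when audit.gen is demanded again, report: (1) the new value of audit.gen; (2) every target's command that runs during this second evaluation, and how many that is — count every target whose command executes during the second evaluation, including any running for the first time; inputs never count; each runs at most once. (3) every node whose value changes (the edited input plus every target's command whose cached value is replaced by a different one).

Demanding audit.gen again yields [-9, -7, 1, 2, 4].
1 target commands run: audit.gen.
The nodes whose values change: audit.gen, delta.txt.

First demand of the output computes:
  audit.gen = sortl([-8]) = [-8]

After the edit, cleaning proceeds:
  audit.gen: a read changed (delta.txt [-8]->[-9, 2, 1, -7, 4]) — executes, giving [-9, -7, 1, 2, 4].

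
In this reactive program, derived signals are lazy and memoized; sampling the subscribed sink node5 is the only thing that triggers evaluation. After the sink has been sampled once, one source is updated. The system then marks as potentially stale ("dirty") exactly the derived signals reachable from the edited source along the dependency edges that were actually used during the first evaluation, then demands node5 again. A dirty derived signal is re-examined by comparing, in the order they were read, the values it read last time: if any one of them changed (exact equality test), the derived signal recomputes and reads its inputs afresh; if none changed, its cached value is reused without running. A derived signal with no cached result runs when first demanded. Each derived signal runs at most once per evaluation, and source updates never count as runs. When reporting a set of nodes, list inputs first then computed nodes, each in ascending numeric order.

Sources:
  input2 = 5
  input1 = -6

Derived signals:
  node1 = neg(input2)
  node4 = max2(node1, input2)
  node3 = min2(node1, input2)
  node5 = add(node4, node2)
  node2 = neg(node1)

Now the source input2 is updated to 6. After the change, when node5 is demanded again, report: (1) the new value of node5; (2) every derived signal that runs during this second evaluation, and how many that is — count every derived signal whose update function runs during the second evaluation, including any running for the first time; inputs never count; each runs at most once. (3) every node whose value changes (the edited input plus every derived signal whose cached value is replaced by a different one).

First demand of the output computes:
  node1 = neg(5) = -5
  node2 = neg(-5) = 5
  node4 = max2(-5, 5) = 5
  node5 = add(5, 5) = 10

After the edit, cleaning proceeds:
  node1: a read changed (input2 5->6) — executes, giving -6.
  node2: a read changed (node1 -5->-6) — executes, giving 6.
  node4: a read changed (node1 -5->-6; input2 5->6) — executes, giving 6.
  node5: a read changed (node4 5->6; node2 5->6) — executes, giving 12.

Demanding node5 again yields 12.
4 derived signals run: node1, node2, node4, node5.
The nodes whose values change: input2, node1, node2, node4, node5.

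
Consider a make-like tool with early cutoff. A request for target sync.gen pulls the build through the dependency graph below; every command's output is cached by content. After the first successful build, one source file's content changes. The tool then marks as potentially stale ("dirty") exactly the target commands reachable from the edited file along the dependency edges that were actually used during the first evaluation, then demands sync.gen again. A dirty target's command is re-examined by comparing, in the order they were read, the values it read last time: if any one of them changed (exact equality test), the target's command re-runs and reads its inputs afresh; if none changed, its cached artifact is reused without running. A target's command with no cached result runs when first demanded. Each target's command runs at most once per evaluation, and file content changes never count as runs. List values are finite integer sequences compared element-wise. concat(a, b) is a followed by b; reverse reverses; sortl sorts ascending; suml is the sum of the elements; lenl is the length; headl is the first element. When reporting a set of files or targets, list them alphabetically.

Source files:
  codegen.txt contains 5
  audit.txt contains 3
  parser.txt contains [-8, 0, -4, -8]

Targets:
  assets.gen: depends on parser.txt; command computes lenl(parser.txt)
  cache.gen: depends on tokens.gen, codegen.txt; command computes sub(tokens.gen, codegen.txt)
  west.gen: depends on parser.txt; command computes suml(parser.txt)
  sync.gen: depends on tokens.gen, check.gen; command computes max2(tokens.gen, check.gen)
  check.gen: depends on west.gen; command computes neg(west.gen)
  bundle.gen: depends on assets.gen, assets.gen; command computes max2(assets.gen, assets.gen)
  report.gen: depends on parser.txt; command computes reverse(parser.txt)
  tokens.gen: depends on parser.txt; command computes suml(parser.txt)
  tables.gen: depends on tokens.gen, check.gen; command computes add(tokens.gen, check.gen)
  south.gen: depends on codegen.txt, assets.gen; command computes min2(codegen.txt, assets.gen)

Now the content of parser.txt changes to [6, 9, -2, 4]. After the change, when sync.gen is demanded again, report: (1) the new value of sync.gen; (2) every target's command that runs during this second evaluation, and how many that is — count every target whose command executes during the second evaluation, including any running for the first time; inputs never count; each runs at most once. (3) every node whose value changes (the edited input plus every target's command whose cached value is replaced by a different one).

First demand of the output computes:
  tokens.gen = suml([-8, 0, -4, -8]) = -20
  west.gen = suml([-8, 0, -4, -8]) = -20
  check.gen = neg(-20) = 20
  sync.gen = max2(-20, 20) = 20

After the edit, cleaning proceeds:
  tokens.gen: a read changed (parser.txt [-8, 0, -4, -8]->[6, 9, -2, 4]) — executes, giving 17.
  west.gen: a read changed (parser.txt [-8, 0, -4, -8]->[6, 9, -2, 4]) — executes, giving 17.
  check.gen: a read changed (west.gen -20->17) — executes, giving -17.
  sync.gen: a read changed (tokens.gen -20->17; check.gen 20->-17) — executes, giving 17.

Demanding sync.gen again yields 17.
4 target commands run: check.gen, sync.gen, tokens.gen, west.gen.
The nodes whose values change: check.gen, parser.txt, sync.gen, tokens.gen, west.gen.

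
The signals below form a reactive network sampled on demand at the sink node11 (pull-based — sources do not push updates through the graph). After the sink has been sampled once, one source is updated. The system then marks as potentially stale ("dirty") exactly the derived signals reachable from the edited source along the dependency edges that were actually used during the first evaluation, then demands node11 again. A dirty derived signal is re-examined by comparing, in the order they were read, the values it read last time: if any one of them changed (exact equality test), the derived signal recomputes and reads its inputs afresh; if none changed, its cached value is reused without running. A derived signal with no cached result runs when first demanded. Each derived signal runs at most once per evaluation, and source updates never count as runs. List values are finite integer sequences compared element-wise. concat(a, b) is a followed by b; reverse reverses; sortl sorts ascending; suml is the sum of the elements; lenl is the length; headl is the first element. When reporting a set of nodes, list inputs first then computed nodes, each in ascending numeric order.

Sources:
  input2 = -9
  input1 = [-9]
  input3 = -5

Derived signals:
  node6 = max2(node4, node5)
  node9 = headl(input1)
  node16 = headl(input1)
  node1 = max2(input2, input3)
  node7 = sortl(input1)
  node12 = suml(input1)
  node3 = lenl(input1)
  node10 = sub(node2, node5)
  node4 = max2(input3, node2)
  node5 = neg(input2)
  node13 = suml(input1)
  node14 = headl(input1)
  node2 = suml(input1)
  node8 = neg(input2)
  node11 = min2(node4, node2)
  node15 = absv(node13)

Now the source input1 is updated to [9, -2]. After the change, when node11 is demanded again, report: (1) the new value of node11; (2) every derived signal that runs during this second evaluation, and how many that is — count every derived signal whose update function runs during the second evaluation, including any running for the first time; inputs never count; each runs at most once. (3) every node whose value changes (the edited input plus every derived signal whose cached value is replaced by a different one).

Initial pass — values computed on the first demand:
  node2 = suml([-9]) = -9
  node4 = max2(-5, -9) = -5
  node11 = min2(-5, -9) = -9

Second demand — change propagation:
  node2: re-runs because input1 [-9]->[9, -2]; new result 7.
  node4: re-runs because node2 -9->7; new result 7.
  node11: re-runs because node4 -5->7; node2 -9->7; new result 7.

node11 now evaluates to 7.
Run set: node2, node4, node11 (3 run).
Changed values: input1, node2, node4, node11.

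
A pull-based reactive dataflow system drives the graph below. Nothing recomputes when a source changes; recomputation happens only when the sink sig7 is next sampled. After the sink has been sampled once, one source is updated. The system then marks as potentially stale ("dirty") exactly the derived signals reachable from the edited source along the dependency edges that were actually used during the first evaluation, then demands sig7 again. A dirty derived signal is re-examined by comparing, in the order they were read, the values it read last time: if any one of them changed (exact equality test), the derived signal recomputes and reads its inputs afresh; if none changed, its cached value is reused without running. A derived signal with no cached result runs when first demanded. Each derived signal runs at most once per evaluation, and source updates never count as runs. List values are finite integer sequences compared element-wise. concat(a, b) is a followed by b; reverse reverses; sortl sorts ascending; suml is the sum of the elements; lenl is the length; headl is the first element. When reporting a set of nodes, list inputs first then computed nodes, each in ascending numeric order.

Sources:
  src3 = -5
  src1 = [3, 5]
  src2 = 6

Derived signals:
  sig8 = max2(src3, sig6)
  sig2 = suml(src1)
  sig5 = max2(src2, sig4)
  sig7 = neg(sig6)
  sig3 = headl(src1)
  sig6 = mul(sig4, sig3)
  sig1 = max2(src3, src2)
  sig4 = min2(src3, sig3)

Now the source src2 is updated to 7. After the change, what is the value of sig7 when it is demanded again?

First evaluation (everything demanded from the output):
  sig3 = headl([3, 5]) = 3
  sig4 = min2(-5, 3) = -5
  sig6 = mul(-5, 3) = -15
  sig7 = neg(-15) = 15

Propagation after the edit:
  src2 feeds no computation that the output demands — nothing is marked dirty and nothing runs.

Key observation: src2 is never demanded by the output, so the edit triggers no recomputation at all.

New value of sig7: 15.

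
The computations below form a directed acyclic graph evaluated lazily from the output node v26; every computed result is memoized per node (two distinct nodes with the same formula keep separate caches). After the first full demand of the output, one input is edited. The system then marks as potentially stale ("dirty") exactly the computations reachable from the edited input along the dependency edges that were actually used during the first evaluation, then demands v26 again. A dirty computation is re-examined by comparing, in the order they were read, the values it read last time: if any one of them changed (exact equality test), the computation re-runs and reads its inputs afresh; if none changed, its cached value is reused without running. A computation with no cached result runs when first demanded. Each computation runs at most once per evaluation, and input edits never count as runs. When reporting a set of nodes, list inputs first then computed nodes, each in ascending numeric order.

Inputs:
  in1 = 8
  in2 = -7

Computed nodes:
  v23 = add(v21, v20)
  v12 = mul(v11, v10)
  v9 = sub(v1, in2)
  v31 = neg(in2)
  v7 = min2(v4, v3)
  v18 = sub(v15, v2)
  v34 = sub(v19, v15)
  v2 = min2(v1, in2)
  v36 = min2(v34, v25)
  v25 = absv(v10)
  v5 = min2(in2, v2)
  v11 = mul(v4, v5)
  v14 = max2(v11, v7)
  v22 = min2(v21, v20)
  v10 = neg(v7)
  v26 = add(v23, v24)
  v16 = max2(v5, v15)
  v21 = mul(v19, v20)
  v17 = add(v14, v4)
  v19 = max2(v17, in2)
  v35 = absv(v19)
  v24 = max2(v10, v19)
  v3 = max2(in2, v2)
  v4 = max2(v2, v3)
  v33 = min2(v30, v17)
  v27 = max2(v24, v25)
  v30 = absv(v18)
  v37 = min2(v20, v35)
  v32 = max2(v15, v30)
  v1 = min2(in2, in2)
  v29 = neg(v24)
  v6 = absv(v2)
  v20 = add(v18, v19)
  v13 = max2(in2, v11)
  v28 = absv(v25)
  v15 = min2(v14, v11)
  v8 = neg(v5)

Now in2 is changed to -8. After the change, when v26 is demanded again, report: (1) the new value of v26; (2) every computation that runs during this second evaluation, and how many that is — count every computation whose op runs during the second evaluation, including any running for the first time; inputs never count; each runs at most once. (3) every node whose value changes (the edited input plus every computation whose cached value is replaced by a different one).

Demanding v26 again yields 7352.
18 computations run: v1, v2, v3, v4, v5, v7, v10, v11, v14, v15, v17, v18, v19, v20, v21, v23, v24, v26.
The nodes whose values change: in2, v1, v2, v3, v4, v5, v7, v10, v11, v14, v15, v17, v18, v19, v20, v21, v23, v24, v26.

First demand of the output computes:
  v1 = min2(-7, -7) = -7
  v2 = min2(-7, -7) = -7
  v3 = max2(-7, -7) = -7
  v4 = max2(-7, -7) = -7
  v5 = min2(-7, -7) = -7
  v7 = min2(-7, -7) = -7
  v10 = neg(-7) = 7
  v11 = mul(-7, -7) = 49
  v14 = max2(49, -7) = 49
  v15 = min2(49, 49) = 49
  v17 = add(49, -7) = 42
  v18 = sub(49, -7) = 56
  v19 = max2(42, -7) = 42
  v20 = add(56, 42) = 98
  v21 = mul(42, 98) = 4116
  v23 = add(4116, 98) = 4214
  v24 = max2(7, 42) = 42
  v26 = add(4214, 42) = 4256

After the edit, cleaning proceeds:
  v1: a read changed (in2 -7->-8; in2 -7->-8) — executes, giving -8.
  v2: a read changed (v1 -7->-8; in2 -7->-8) — executes, giving -8.
  v3: a read changed (in2 -7->-8; v2 -7->-8) — executes, giving -8.
  v4: a read changed (v2 -7->-8; v3 -7->-8) — executes, giving -8.
  v5: a read changed (in2 -7->-8; v2 -7->-8) — executes, giving -8.
  v7: a read changed (v4 -7->-8; v3 -7->-8) — executes, giving -8.
  v10: a read changed (v7 -7->-8) — executes, giving 8.
  v11: a read changed (v4 -7->-8; v5 -7->-8) — executes, giving 64.
  v14: a read changed (v11 49->64; v7 -7->-8) — executes, giving 64.
  v15: a read changed (v14 49->64; v11 49->64) — executes, giving 64.
  v17: a read changed (v14 49->64; v4 -7->-8) — executes, giving 56.
  v18: a read changed (v15 49->64; v2 -7->-8) — executes, giving 72.
  v19: a read changed (v17 42->56; in2 -7->-8) — executes, giving 56.
  v20: a read changed (v18 56->72; v19 42->56) — executes, giving 128.
  v21: a read changed (v19 42->56; v20 98->128) — executes, giving 7168.
  v23: a read changed (v21 4116->7168; v20 98->128) — executes, giving 7296.
  v24: a read changed (v10 7->8; v19 42->56) — executes, giving 56.
  v26: a read changed (v23 4214->7296; v24 42->56) — executes, giving 7352.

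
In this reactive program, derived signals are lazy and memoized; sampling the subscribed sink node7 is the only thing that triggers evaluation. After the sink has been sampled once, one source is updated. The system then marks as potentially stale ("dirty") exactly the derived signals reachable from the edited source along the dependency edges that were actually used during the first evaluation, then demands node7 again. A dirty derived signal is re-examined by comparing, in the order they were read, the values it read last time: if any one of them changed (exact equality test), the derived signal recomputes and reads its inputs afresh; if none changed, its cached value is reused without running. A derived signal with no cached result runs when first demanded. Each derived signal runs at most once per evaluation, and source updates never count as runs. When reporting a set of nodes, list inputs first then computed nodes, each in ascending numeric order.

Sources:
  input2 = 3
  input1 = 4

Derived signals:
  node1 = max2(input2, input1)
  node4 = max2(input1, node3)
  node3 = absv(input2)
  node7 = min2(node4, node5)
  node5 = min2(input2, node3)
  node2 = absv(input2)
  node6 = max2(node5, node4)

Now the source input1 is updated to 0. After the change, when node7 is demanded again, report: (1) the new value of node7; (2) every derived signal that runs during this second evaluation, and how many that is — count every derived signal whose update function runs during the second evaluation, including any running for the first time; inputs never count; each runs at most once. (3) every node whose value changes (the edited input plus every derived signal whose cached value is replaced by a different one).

First demand of the output computes:
  node3 = absv(3) = 3
  node4 = max2(4, 3) = 4
  node5 = min2(3, 3) = 3
  node7 = min2(4, 3) = 3

After the edit, cleaning proceeds:
  node4: a read changed (input1 4->0) — executes, giving 3.
  node7: a read changed (node4 4->3) — executes, giving 3 — identical to its old value.

Demanding node7 again yields 3.
2 derived signals run: node4, node7.
The nodes whose values change: input1, node4.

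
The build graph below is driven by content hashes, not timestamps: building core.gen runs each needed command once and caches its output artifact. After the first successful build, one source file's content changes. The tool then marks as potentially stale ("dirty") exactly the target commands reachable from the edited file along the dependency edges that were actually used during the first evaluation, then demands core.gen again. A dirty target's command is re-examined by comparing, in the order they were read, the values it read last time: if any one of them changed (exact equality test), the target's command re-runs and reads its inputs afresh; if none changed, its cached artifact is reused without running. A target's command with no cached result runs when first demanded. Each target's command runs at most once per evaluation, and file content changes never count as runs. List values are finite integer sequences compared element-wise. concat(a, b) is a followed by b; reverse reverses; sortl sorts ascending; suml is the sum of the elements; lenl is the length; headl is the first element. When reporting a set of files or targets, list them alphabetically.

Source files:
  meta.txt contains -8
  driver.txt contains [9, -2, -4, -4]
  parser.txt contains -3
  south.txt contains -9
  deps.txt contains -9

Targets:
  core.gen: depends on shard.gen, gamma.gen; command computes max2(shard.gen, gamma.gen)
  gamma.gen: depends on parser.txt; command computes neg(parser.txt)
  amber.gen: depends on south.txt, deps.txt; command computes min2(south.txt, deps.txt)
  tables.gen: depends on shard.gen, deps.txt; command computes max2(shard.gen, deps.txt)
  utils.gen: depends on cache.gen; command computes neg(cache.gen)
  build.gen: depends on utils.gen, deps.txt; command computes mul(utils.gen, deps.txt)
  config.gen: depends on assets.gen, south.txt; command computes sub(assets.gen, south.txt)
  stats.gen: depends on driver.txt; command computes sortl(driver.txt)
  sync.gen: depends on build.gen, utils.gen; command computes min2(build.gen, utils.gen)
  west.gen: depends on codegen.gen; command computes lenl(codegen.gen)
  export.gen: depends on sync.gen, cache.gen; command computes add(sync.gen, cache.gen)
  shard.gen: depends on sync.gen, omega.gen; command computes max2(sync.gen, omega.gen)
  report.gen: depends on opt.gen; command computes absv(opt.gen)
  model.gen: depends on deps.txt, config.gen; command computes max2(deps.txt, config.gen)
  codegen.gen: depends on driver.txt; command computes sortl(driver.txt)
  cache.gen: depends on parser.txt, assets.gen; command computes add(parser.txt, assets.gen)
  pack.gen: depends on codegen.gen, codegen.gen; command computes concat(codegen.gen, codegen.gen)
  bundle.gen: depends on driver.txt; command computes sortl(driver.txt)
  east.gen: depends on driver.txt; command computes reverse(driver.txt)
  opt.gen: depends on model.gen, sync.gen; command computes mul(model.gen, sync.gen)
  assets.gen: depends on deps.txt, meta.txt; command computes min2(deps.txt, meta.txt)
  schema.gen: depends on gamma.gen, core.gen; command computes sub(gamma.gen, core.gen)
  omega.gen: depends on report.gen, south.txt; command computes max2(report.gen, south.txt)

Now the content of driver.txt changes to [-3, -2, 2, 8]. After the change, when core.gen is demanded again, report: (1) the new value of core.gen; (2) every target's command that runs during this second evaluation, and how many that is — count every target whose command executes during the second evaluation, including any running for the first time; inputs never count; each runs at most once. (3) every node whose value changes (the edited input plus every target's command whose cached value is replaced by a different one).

Initial pass — values computed on the first demand:
  assets.gen = min2(-9, -8) = -9
  cache.gen = add(-3, -9) = -12
  config.gen = sub(-9, -9) = 0
  gamma.gen = neg(-3) = 3
  model.gen = max2(-9, 0) = 0
  utils.gen = neg(-12) = 12
  build.gen = mul(12, -9) = -108
  sync.gen = min2(-108, 12) = -108
  opt.gen = mul(0, -108) = 0
  report.gen = absv(0) = 0
  omega.gen = max2(0, -9) = 0
  shard.gen = max2(-108, 0) = 0
  core.gen = max2(0, 3) = 3

Second demand — change propagation:
  no demanded computation ever read driver.txt, so the edit dirties nothing and nothing runs.

The important point: nothing the output needs ever reads driver.txt, so the edit is invisible to it.

core.gen now evaluates to 3.
Run set: none (0 run).
Changed values: driver.txt.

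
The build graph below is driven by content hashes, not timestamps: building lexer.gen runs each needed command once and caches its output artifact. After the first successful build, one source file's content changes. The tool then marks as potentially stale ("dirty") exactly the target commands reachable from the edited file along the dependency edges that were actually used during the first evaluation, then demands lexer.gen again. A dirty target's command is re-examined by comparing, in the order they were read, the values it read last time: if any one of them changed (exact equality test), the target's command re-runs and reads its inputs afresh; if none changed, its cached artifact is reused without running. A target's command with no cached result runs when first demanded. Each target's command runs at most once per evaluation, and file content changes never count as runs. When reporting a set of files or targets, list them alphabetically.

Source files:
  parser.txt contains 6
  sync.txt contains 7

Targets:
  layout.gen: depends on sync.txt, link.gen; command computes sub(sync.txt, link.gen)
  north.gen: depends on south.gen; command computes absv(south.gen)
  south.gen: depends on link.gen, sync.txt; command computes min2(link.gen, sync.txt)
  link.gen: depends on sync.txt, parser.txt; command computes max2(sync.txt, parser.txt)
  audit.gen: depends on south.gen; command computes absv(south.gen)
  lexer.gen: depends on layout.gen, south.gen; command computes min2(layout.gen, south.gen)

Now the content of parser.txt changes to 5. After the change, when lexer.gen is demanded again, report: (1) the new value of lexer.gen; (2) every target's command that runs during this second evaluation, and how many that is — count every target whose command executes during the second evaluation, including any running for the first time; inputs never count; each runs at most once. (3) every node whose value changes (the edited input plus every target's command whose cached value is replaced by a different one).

Initial pass — values computed on the first demand:
  link.gen = max2(7, 6) = 7
  layout.gen = sub(7, 7) = 0
  south.gen = min2(7, 7) = 7
  lexer.gen = min2(0, 7) = 0

Second demand — change propagation:
  link.gen: re-runs because parser.txt 6->5; new result 7 (unchanged).
  layout.gen: re-examined; everything it read last time is the same (sync.txt unchanged, link.gen unchanged) — cache 0 kept, no run.
  south.gen: re-examined; everything it read last time is the same (link.gen unchanged, sync.txt unchanged) — cache 7 kept, no run.
  lexer.gen: re-examined; everything it read last time is the same (layout.gen unchanged, south.gen unchanged) — cache 0 kept, no run.

The important point: link.gen recomputes to an identical value, and the output ends up unchanged.

lexer.gen now evaluates to 0.
Run set: link.gen (1 run).
Changed values: parser.txt.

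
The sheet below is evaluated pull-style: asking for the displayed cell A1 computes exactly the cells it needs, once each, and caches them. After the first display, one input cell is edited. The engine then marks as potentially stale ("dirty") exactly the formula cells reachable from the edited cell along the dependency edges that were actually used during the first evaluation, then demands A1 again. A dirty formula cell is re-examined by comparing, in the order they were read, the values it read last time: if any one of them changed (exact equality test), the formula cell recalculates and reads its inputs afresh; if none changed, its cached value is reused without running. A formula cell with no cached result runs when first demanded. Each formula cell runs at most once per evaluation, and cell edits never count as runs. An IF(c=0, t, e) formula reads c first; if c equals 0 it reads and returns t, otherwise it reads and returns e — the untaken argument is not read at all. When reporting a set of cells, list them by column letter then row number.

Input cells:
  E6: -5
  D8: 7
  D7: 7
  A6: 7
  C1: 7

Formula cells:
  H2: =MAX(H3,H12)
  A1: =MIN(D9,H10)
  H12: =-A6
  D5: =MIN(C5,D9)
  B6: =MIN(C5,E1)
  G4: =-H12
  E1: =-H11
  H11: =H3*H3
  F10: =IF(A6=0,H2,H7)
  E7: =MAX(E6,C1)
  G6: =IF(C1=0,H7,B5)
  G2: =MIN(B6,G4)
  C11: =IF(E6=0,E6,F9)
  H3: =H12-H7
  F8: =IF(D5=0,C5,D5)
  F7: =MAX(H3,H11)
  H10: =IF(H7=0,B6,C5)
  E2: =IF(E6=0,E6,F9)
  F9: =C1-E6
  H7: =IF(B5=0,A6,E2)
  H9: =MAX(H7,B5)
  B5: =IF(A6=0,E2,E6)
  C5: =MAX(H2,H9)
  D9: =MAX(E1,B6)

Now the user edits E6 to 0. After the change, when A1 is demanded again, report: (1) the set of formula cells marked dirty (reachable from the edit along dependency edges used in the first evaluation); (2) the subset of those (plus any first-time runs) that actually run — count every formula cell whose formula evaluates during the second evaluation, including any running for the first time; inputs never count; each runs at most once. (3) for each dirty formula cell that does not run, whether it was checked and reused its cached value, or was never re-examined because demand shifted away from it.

First demand of the output computes:
  F9 = 7 - -5 = 12
  E2 = IF(E6=0: E6=-5 -> else branch F9) = 12
  B5 = IF(A6=0: A6=7 -> else branch E6) = -5
  H7 = IF(B5=0: B5=-5 -> else branch E2) = 12
  H9 = MAX(12, -5) = 12
  H12 = -(7) = -7
  H3 = -7 - 12 = -19
  H2 = MAX(-19, -7) = -7
  C5 = MAX(-7, 12) = 12
  H11 = -19 * -19 = 361
  E1 = -(361) = -361
  B6 = MIN(12, -361) = -361
  D9 = MAX(-361, -361) = -361
  H10 = IF(H7=0: H7=12 -> else branch C5) = 12
  A1 = MIN(-361, 12) = -361

After the edit, cleaning proceeds:
  F9: stays stale; no demand reaches it after the flip.
  E2: stays stale; no demand reaches it after the flip.
  B5: a read changed (E6 -5->0) — executes, giving 0.
  H7: a read changed (B5 -5->0) — executes, giving 7.
  H3: a read changed (H7 12->7) — executes, giving -14.
  H2: a read changed (H3 -19->-14) — executes, giving -7 — identical to its old value.
  H9: a read changed (H7 12->7; B5 -5->0) — executes, giving 7.
  C5: a read changed (H9 12->7) — executes, giving 7.
  H11: a read changed (H3 -19->-14; H3 -19->-14) — executes, giving 196.
  E1: a read changed (H11 361->196) — executes, giving -196.
  B6: a read changed (C5 12->7; E1 -361->-196) — executes, giving -196.
  D9: a read changed (E1 -361->-196; B6 -361->-196) — executes, giving -196.
  H10: a read changed (H7 12->7; C5 12->7) — executes, giving 7.
  A1: a read changed (D9 -361->-196; H10 12->7) — executes, giving -196.

Note the branch switch — demand abandons E2, F9, which are never re-examined.

The edit dirties: A1, B5, B6, C5, D9, E1, E2, F9, H2, H3, H7, H9, H10, H11.
12 formula cells run: A1, B5, B6, C5, D9, E1, H2, H3, H7, H9, H10, H11.
Unvisited dirty nodes (no longer demanded): E2, F9.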